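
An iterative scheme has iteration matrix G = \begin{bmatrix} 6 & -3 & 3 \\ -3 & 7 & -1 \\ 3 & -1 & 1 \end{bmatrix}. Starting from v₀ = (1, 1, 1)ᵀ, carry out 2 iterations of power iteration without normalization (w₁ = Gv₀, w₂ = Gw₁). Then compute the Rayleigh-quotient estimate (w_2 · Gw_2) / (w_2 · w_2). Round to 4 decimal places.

w1 = Gv₀ = (6·1 + (-3)·1 + 3·1; (-3)·1 + 7·1 + (-1)·1; 3·1 + (-1)·1 + 1·1) = (6, 3, 3)
w2 = Gw1 = (6·6 + (-3)·3 + 3·3; (-3)·6 + 7·3 + (-1)·3; 3·6 + (-1)·3 + 1·3) = (36, 0, 18)
Gw2 = (270, -126, 126)
w2·Gw2 = 36·270 + 0·(-126) + 18·126 = 11988; w2·w2 = 36·36 + 0·0 + 18·18 = 1620
λ ≈ 11988/1620 = 7.4000

7.4000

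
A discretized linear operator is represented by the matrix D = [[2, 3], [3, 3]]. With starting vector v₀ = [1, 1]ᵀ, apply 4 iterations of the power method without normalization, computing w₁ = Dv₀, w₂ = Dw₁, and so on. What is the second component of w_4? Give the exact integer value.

1014

w1 = Dv₀ = (2·1 + 3·1; 3·1 + 3·1) = (5, 6)
w2 = Dw1 = (2·5 + 3·6; 3·5 + 3·6) = (28, 33)
w3 = Dw2 = (155, 183)
w4 = Dw3 = (859, 1014)
The requested component of w4 is 1014.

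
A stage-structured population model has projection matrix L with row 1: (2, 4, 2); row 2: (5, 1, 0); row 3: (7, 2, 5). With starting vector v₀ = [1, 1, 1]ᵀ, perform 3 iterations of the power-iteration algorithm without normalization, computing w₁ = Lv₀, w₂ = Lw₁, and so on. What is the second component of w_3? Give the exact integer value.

w1 = Lv₀ = (8, 6, 14)
w2 = Lw1 = (68, 46, 138)
w3 = Lw2 = (596, 386, 1258)
The requested component of w3 is 386.

386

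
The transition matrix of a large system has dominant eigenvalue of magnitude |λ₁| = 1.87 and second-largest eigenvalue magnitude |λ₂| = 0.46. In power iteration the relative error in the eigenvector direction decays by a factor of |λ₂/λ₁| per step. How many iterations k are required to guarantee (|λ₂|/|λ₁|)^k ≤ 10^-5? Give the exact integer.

|λ₂/λ₁| = 0.46/1.87 = 0.24599
Need k ≥ ln(10^-5) / ln(0.24599) = -11.5129 / -1.4025 ≈ 8.209
Smallest integer k satisfying the bound: 9

9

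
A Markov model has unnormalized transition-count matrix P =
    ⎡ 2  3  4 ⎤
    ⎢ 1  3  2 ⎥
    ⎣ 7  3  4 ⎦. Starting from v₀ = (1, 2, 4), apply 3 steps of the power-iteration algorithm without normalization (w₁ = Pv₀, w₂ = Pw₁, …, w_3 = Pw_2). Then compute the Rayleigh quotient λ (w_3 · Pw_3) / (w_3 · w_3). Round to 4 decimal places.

w1 = Pv₀ = (24, 15, 29)
w2 = Pw1 = (209, 127, 329)
w3 = Pw2 = (2115, 1248, 3160)
Pw3 = (20614, 12179, 31189)
w3·Pw3 = 2115·20614 + 1248·12179 + 3160·31189 = 157355242; w3·w3 = 2115·2115 + 1248·1248 + 3160·3160 = 16016329
λ ≈ 157355242/16016329 = 9.8247

λ ≈ 9.8247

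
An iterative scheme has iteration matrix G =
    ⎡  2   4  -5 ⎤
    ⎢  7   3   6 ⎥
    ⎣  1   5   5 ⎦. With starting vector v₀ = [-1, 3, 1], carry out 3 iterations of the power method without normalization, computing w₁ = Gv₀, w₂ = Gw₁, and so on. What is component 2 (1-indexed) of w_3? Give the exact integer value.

988

w1 = Gv₀ = (2·(-1) + 4·3 + (-5)·1; 7·(-1) + 3·3 + 6·1; 1·(-1) + 5·3 + 5·1) = (5, 8, 19)
w2 = Gw1 = (2·5 + 4·8 + (-5)·19; 7·5 + 3·8 + 6·19; 1·5 + 5·8 + 5·19) = (-53, 173, 140)
w3 = Gw2 = (-114, 988, 1512)
The requested component of w3 is 988.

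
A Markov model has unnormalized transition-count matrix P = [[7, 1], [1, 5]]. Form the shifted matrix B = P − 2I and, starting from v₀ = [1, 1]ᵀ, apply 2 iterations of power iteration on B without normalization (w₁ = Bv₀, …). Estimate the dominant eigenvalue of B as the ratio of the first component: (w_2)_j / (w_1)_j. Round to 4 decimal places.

B = P − 2I has rows (5, 1); (1, 3)
w1 = Bv₀ = (5·1 + 1·1; 1·1 + 3·1) = (6, 4)
w2 = Bw1 = (5·6 + 1·4; 1·6 + 3·4) = (34, 18)
Ratio: 34/6 = 5.6667

5.6667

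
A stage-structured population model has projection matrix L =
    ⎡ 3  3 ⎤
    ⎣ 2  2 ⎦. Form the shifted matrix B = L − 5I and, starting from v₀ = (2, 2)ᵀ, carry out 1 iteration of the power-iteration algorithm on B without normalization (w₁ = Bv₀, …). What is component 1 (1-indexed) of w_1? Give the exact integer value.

B = L − 5I has rows (-2, 3); (2, -3)
w1 = Bv₀ = ((-2)·2 + 3·2; 2·2 + (-3)·2) = (2, -2)
Requested component of w1: 2

2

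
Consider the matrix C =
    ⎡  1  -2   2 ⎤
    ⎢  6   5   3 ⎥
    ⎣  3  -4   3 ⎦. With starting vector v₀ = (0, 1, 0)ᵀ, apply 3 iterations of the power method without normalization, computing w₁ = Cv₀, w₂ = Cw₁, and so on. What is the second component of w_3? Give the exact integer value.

w1 = Cv₀ = (-2, 5, -4)
w2 = Cw1 = (-20, 1, -38)
w3 = Cw2 = (-98, -229, -178)
The requested component of w3 is -229.

-229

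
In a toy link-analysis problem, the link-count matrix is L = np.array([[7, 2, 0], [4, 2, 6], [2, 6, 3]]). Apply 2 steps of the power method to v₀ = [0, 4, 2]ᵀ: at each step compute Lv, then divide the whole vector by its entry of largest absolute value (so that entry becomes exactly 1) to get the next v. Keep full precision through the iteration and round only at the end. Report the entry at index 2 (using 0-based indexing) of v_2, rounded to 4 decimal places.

Lv0 = (8.00000, 20.00000, 30.00000); divide by 30.00000 → v1 = (0.26667, 0.66667, 1.00000)
Lv1 = (3.20000, 8.40000, 7.53333); divide by 8.40000 → v2 = (0.38095, 1.00000, 0.89683)
Requested entry of v2: 226/252 = 0.8968

0.8968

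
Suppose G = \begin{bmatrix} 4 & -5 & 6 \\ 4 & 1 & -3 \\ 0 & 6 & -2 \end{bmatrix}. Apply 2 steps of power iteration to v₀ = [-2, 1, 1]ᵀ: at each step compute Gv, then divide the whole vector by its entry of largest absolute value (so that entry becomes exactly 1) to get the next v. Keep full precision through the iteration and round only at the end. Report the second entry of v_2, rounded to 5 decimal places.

0.73529

Gv0 = (-7.000000, -10.000000, 4.000000); divide by -10.000000 → v1 = (0.700000, 1.000000, -0.400000)
Gv1 = (-4.600000, 5.000000, 6.800000); divide by 6.800000 → v2 = (-0.676471, 0.735294, 1.000000)
Requested entry of v2: -50/-68 = 0.73529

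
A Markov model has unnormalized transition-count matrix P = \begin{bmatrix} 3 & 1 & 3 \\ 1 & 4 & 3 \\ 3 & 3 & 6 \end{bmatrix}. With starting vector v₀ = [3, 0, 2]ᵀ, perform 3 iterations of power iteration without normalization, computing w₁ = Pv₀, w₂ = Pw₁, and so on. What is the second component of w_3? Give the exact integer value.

1167

w1 = Pv₀ = (15, 9, 21)
w2 = Pw1 = (117, 114, 198)
w3 = Pw2 = (1059, 1167, 1881)
The requested component of w3 is 1167.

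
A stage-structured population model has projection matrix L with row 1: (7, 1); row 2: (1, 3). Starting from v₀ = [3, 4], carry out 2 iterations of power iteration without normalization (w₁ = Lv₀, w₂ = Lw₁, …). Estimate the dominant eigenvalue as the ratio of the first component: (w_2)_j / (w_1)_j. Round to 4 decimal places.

7.6000

w1 = Lv₀ = (25, 15)
w2 = Lw1 = (190, 70)
Ratio at component: 190 / 25 = 7.6000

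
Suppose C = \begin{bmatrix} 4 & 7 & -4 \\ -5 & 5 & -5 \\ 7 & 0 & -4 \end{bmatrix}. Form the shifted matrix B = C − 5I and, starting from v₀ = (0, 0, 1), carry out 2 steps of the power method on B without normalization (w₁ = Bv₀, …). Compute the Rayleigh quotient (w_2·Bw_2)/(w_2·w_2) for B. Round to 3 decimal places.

-5.820

B = C − 5I has rows (-1, 7, -4); (-5, 0, -5); (7, 0, -9)
w1 = Bv₀ = ((-1)·0 + 7·0 + (-4)·1; (-5)·0 + 0·0 + (-5)·1; 7·0 + 0·0 + (-9)·1) = (-4, -5, -9)
w2 = Bw1 = ((-1)·(-4) + 7·(-5) + (-4)·(-9); (-5)·(-4) + 0·(-5) + (-5)·(-9); 7·(-4) + 0·(-5) + (-9)·(-9)) = (5, 65, 53)
Bw2 = (238, -290, -442)
w2·Bw2 = -41086; w2·w2 = 7059; μ ≈ -41086/7059 = -5.820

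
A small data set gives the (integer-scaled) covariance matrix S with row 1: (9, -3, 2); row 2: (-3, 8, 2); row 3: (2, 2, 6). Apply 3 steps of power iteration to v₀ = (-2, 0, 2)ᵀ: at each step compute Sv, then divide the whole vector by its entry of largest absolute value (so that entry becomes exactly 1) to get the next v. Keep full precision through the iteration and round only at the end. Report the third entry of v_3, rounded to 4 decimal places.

0.1471

Sv0 = (-14.00000, 10.00000, 8.00000); divide by -14.00000 → v1 = (1.00000, -0.71429, -0.57143)
Sv1 = (10.00000, -9.85714, -2.85714); divide by 10.00000 → v2 = (1.00000, -0.98571, -0.28571)
Sv2 = (11.38571, -11.45714, -1.68571); divide by -11.45714 → v3 = (-0.99377, 1.00000, 0.14713)
Requested entry of v3: 236/1604 = 0.1471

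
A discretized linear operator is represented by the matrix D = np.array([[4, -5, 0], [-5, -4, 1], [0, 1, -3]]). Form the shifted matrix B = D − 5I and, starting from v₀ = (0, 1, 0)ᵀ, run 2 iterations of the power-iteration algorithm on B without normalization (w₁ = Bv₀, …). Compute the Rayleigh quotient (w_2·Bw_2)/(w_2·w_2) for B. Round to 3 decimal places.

B = D − 5I has rows (-1, -5, 0); (-5, -9, 1); (0, 1, -8)
w1 = Bv₀ = ((-1)·0 + (-5)·1 + 0·0; (-5)·0 + (-9)·1 + 1·0; 0·0 + 1·1 + (-8)·0) = (-5, -9, 1)
w2 = Bw1 = ((-1)·(-5) + (-5)·(-9) + 0·1; (-5)·(-5) + (-9)·(-9) + 1·1; 0·(-5) + 1·(-9) + (-8)·1) = (50, 107, -17)
Bw2 = (-585, -1230, 243)
w2·Bw2 = -164991; w2·w2 = 14238; μ ≈ -164991/14238 = -11.588

μ ≈ -11.588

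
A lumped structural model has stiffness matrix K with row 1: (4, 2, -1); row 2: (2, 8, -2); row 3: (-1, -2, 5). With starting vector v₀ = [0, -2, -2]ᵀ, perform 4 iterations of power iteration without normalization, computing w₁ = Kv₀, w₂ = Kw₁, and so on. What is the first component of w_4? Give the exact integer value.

-2782

w1 = Kv₀ = (4·0 + 2·(-2) + (-1)·(-2); 2·0 + 8·(-2) + (-2)·(-2); (-1)·0 + (-2)·(-2) + 5·(-2)) = (-2, -12, -6)
w2 = Kw1 = (4·(-2) + 2·(-12) + (-1)·(-6); 2·(-2) + 8·(-12) + (-2)·(-6); (-1)·(-2) + (-2)·(-12) + 5·(-6)) = (-26, -88, -4)
w3 = Kw2 = (-276, -748, 182)
w4 = Kw3 = (-2782, -6900, 2682)
The requested component of w4 is -2782.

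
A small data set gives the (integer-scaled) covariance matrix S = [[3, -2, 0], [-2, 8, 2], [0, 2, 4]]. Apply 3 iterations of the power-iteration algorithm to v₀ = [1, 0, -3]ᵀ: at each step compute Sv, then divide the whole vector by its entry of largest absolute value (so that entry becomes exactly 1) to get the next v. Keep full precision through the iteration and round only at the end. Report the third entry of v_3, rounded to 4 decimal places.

Sv0 = (3.00000, -8.00000, -12.00000); divide by -12.00000 → v1 = (-0.25000, 0.66667, 1.00000)
Sv1 = (-2.08333, 7.83333, 5.33333); divide by 7.83333 → v2 = (-0.26596, 1.00000, 0.68085)
Sv2 = (-2.79787, 9.89362, 4.72340); divide by 9.89362 → v3 = (-0.28280, 1.00000, 0.47742)
Requested entry of v3: -444/-930 = 0.4774

0.4774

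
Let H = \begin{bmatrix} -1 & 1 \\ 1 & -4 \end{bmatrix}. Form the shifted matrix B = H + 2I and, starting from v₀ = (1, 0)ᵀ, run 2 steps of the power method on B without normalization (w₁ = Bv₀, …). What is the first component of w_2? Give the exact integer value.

2

B = H + 2I has rows (1, 1); (1, -2)
w1 = Bv₀ = (1·1 + 1·0; 1·1 + (-2)·0) = (1, 1)
w2 = Bw1 = (1·1 + 1·1; 1·1 + (-2)·1) = (2, -1)
Requested component of w2: 2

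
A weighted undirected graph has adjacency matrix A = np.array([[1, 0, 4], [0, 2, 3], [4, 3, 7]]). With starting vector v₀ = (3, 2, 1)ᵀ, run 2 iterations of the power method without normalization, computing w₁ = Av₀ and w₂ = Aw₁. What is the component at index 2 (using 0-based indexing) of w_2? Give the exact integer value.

224

w1 = Av₀ = (7, 7, 25)
w2 = Aw1 = (107, 89, 224)
The requested component of w2 is 224.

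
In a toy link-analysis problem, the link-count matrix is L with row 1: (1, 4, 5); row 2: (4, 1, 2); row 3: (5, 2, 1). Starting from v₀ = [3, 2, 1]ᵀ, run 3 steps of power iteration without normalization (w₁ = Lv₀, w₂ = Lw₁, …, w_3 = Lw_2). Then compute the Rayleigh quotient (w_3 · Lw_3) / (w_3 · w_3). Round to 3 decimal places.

w1 = Lv₀ = (1·3 + 4·2 + 5·1; 4·3 + 1·2 + 2·1; 5·3 + 2·2 + 1·1) = (16, 16, 20)
w2 = Lw1 = (1·16 + 4·16 + 5·20; 4·16 + 1·16 + 2·20; 5·16 + 2·16 + 1·20) = (180, 120, 132)
w3 = Lw2 = (1320, 1104, 1272)
Lw3 = (12096, 8928, 10080)
w3·Lw3 = 1320·12096 + 1104·8928 + 1272·10080 = 38644992; w3·w3 = 1320·1320 + 1104·1104 + 1272·1272 = 4579200
λ ≈ 38644992/4579200 = 8.439

8.439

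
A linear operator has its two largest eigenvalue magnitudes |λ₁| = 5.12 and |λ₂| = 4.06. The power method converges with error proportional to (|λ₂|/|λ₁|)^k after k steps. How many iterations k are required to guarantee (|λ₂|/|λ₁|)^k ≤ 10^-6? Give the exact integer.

60

|λ₂/λ₁| = 4.06/5.12 = 0.79297
Need k ≥ ln(10^-6) / ln(0.79297) = -13.8155 / -0.2320 ≈ 59.557
Smallest integer k satisfying the bound: 60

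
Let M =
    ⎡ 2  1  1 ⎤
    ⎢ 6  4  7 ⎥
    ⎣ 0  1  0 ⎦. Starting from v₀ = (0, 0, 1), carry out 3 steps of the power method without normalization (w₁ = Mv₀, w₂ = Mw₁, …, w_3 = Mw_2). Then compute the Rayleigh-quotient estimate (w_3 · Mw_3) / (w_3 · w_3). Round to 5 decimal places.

6.49579

w1 = Mv₀ = (2·0 + 1·0 + 1·1; 6·0 + 4·0 + 7·1; 0·0 + 1·0 + 0·1) = (1, 7, 0)
w2 = Mw1 = (2·1 + 1·7 + 1·0; 6·1 + 4·7 + 7·0; 0·1 + 1·7 + 0·0) = (9, 34, 7)
w3 = Mw2 = (59, 239, 34)
Mw3 = (391, 1548, 239)
w3·Mw3 = 59·391 + 239·1548 + 34·239 = 401167; w3·w3 = 59·59 + 239·239 + 34·34 = 61758
λ ≈ 401167/61758 = 6.49579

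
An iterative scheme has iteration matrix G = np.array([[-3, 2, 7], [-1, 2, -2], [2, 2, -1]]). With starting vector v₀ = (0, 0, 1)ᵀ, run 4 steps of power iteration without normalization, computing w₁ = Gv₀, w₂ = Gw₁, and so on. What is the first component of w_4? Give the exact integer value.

-1132

w1 = Gv₀ = ((-3)·0 + 2·0 + 7·1; (-1)·0 + 2·0 + (-2)·1; 2·0 + 2·0 + (-1)·1) = (7, -2, -1)
w2 = Gw1 = ((-3)·7 + 2·(-2) + 7·(-1); (-1)·7 + 2·(-2) + (-2)·(-1); 2·7 + 2·(-2) + (-1)·(-1)) = (-32, -9, 11)
w3 = Gw2 = (155, -8, -93)
w4 = Gw3 = (-1132, 15, 387)
The requested component of w4 is -1132.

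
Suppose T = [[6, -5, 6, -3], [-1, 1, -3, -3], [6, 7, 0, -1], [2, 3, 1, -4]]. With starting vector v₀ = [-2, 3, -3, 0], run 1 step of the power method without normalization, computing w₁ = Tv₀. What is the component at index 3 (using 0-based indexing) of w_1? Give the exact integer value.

2

w1 = Tv₀ = (6·(-2) + (-5)·3 + 6·(-3) + (-3)·0; (-1)·(-2) + 1·3 + (-3)·(-3) + (-3)·0; 6·(-2) + 7·3 + 0·(-3) + (-1)·0; 2·(-2) + 3·3 + 1·(-3) + (-4)·0) = (-45, 14, 9, 2)
The requested component of w1 is 2.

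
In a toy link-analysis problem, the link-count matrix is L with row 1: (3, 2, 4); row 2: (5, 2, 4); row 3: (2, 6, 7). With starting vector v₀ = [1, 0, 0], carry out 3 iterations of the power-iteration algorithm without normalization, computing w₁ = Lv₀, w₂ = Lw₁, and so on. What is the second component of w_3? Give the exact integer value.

w1 = Lv₀ = (3·1 + 2·0 + 4·0; 5·1 + 2·0 + 4·0; 2·1 + 6·0 + 7·0) = (3, 5, 2)
w2 = Lw1 = (3·3 + 2·5 + 4·2; 5·3 + 2·5 + 4·2; 2·3 + 6·5 + 7·2) = (27, 33, 50)
w3 = Lw2 = (347, 401, 602)
The requested component of w3 is 401.

401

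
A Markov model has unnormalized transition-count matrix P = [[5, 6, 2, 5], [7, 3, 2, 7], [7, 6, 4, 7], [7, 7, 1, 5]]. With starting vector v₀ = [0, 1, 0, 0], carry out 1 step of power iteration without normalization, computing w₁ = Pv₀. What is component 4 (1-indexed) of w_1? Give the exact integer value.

w1 = Pv₀ = (5·0 + 6·1 + 2·0 + 5·0; 7·0 + 3·1 + 2·0 + 7·0; 7·0 + 6·1 + 4·0 + 7·0; 7·0 + 7·1 + 1·0 + 5·0) = (6, 3, 6, 7)
The requested component of w1 is 7.

7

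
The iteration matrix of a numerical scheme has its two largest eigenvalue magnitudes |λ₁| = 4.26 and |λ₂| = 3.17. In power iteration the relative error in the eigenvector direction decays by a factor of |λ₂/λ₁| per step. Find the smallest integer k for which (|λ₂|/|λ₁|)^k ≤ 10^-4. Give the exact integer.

|λ₂/λ₁| = 3.17/4.26 = 0.74413
Need k ≥ ln(10^-4) / ln(0.74413) = -9.2103 / -0.2955 ≈ 31.165
Smallest integer k satisfying the bound: 32

32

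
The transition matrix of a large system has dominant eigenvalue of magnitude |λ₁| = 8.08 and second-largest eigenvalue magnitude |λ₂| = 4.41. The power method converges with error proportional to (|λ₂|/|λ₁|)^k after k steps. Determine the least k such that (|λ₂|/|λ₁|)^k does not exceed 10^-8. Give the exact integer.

|λ₂/λ₁| = 4.41/8.08 = 0.54579
Need k ≥ ln(10^-8) / ln(0.54579) = -18.4207 / -0.6055 ≈ 30.421
Smallest integer k satisfying the bound: 31

31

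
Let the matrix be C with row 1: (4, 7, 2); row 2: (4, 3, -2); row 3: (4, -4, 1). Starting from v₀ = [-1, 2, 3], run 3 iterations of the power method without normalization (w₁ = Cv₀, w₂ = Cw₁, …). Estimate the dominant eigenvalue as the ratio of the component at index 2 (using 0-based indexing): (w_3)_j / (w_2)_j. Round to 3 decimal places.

w1 = Cv₀ = (4·(-1) + 7·2 + 2·3; 4·(-1) + 3·2 + (-2)·3; 4·(-1) + (-4)·2 + 1·3) = (16, -4, -9)
w2 = Cw1 = (4·16 + 7·(-4) + 2·(-9); 4·16 + 3·(-4) + (-2)·(-9); 4·16 + (-4)·(-4) + 1·(-9)) = (18, 70, 71)
w3 = Cw2 = (704, 140, -137)
Ratio at component: -137 / 71 = -1.930

-1.930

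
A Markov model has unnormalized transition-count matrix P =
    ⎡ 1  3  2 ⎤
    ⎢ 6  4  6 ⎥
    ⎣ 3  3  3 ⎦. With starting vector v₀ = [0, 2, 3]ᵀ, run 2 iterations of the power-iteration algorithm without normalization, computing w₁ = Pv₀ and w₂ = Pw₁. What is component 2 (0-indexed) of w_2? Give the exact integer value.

w1 = Pv₀ = (1·0 + 3·2 + 2·3; 6·0 + 4·2 + 6·3; 3·0 + 3·2 + 3·3) = (12, 26, 15)
w2 = Pw1 = (1·12 + 3·26 + 2·15; 6·12 + 4·26 + 6·15; 3·12 + 3·26 + 3·15) = (120, 266, 159)
The requested component of w2 is 159.

159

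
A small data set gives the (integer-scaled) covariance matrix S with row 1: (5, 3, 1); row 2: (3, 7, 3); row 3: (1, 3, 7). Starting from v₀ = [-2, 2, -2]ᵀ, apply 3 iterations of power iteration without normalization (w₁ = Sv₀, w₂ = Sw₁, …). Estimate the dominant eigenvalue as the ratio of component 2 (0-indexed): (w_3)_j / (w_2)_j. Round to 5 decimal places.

w1 = Sv₀ = (5·(-2) + 3·2 + 1·(-2); 3·(-2) + 7·2 + 3·(-2); 1·(-2) + 3·2 + 7·(-2)) = (-6, 2, -10)
w2 = Sw1 = (5·(-6) + 3·2 + 1·(-10); 3·(-6) + 7·2 + 3·(-10); 1·(-6) + 3·2 + 7·(-10)) = (-34, -34, -70)
w3 = Sw2 = (-342, -550, -626)
Ratio at component: -626 / -70 = 8.94286

λ ≈ 8.94286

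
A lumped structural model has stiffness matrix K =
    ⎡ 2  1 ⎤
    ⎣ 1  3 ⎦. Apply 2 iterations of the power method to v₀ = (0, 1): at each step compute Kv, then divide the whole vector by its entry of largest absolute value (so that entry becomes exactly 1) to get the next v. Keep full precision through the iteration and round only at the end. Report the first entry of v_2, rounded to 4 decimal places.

0.5000

Kv0 = (1.00000, 3.00000); divide by 3.00000 → v1 = (0.33333, 1.00000)
Kv1 = (1.66667, 3.33333); divide by 3.33333 → v2 = (0.50000, 1.00000)
Requested entry of v2: 5/10 = 0.5000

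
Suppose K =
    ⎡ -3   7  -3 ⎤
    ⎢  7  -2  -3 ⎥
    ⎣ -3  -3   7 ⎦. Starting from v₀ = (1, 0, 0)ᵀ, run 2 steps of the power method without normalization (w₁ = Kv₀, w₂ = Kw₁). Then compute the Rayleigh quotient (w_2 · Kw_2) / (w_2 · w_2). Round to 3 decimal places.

-3.752

w1 = Kv₀ = (-3, 7, -3)
w2 = Kw1 = (67, -26, -33)
Kw2 = (-284, 620, -354)
w2·Kw2 = 67·(-284) + (-26)·620 + (-33)·(-354) = -23466; w2·w2 = 67·67 + (-26)·(-26) + (-33)·(-33) = 6254
λ ≈ -23466/6254 = -3.752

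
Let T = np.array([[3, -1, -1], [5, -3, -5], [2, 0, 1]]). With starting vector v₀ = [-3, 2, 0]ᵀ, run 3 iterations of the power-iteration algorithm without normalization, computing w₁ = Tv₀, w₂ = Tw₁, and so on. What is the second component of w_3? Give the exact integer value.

w1 = Tv₀ = (-11, -21, -6)
w2 = Tw1 = (-6, 38, -28)
w3 = Tw2 = (-28, -4, -40)
The requested component of w3 is -4.

-4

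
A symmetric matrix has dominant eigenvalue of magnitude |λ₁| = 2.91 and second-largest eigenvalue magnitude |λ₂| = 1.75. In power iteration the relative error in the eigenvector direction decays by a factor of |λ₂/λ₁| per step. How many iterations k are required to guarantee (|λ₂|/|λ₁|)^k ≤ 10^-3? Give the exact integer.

|λ₂/λ₁| = 1.75/2.91 = 0.60137
Need k ≥ ln(10^-3) / ln(0.60137) = -6.9078 / -0.5085 ≈ 13.584
Smallest integer k satisfying the bound: 14

14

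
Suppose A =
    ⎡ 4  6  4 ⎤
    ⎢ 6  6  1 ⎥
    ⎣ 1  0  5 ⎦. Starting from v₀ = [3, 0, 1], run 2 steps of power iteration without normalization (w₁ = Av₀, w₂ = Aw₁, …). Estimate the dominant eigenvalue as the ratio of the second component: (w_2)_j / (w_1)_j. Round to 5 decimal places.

w1 = Av₀ = (4·3 + 6·0 + 4·1; 6·3 + 6·0 + 1·1; 1·3 + 0·0 + 5·1) = (16, 19, 8)
w2 = Aw1 = (4·16 + 6·19 + 4·8; 6·16 + 6·19 + 1·8; 1·16 + 0·19 + 5·8) = (210, 218, 56)
Ratio at component: 218 / 19 = 11.47368

λ ≈ 11.47368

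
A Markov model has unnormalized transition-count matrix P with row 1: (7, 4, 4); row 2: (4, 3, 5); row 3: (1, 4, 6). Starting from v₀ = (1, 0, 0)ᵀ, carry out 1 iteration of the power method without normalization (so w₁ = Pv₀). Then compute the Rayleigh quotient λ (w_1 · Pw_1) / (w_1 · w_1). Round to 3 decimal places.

10.485

w1 = Pv₀ = (7·1 + 4·0 + 4·0; 4·1 + 3·0 + 5·0; 1·1 + 4·0 + 6·0) = (7, 4, 1)
Pw1 = (69, 45, 29)
w1·Pw1 = 7·69 + 4·45 + 1·29 = 692; w1·w1 = 7·7 + 4·4 + 1·1 = 66
λ ≈ 692/66 = 10.485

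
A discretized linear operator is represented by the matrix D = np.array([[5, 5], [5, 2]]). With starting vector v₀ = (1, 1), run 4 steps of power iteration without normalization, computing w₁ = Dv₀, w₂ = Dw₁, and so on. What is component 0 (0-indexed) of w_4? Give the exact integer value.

6490

w1 = Dv₀ = (5·1 + 5·1; 5·1 + 2·1) = (10, 7)
w2 = Dw1 = (5·10 + 5·7; 5·10 + 2·7) = (85, 64)
w3 = Dw2 = (745, 553)
w4 = Dw3 = (6490, 4831)
The requested component of w4 is 6490.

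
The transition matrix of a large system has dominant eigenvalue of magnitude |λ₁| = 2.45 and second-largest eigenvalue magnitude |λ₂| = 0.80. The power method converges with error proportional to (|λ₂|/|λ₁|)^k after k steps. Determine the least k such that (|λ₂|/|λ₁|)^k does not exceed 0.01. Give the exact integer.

5

|λ₂/λ₁| = 0.80/2.45 = 0.32653
Need k ≥ ln(0.01) / ln(0.32653) = -4.6052 / -1.1192 ≈ 4.115
Smallest integer k satisfying the bound: 5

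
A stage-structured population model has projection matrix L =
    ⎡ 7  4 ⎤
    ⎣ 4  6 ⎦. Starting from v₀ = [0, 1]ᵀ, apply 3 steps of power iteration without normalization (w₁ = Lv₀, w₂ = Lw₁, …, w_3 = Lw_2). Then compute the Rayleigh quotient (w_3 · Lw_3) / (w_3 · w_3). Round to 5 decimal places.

λ ≈ 10.52941

w1 = Lv₀ = (7·0 + 4·1; 4·0 + 6·1) = (4, 6)
w2 = Lw1 = (7·4 + 4·6; 4·4 + 6·6) = (52, 52)
w3 = Lw2 = (572, 520)
Lw3 = (6084, 5408)
w3·Lw3 = 572·6084 + 520·5408 = 6292208; w3·w3 = 572·572 + 520·520 = 597584
λ ≈ 6292208/597584 = 10.52941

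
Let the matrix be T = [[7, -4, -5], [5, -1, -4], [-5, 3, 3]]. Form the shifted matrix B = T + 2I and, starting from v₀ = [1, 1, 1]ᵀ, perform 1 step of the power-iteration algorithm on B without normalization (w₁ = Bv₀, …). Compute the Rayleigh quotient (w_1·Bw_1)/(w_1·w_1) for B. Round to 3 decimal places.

3.308

B = T + 2I has rows (9, -4, -5); (5, 1, -4); (-5, 3, 5)
w1 = Bv₀ = (9·1 + (-4)·1 + (-5)·1; 5·1 + 1·1 + (-4)·1; (-5)·1 + 3·1 + 5·1) = (0, 2, 3)
Bw1 = (-23, -10, 21)
w1·Bw1 = 43; w1·w1 = 13; μ ≈ 43/13 = 3.308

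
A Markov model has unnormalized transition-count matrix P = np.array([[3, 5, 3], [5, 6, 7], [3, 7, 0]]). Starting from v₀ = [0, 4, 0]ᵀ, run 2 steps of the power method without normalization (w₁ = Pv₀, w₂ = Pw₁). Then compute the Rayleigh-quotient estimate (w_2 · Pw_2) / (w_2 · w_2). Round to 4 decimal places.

13.6321

w1 = Pv₀ = (3·0 + 5·4 + 3·0; 5·0 + 6·4 + 7·0; 3·0 + 7·4 + 0·0) = (20, 24, 28)
w2 = Pw1 = (3·20 + 5·24 + 3·28; 5·20 + 6·24 + 7·28; 3·20 + 7·24 + 0·28) = (264, 440, 228)
Pw2 = (3676, 5556, 3872)
w2·Pw2 = 264·3676 + 440·5556 + 228·3872 = 4297920; w2·w2 = 264·264 + 440·440 + 228·228 = 315280
λ ≈ 4297920/315280 = 13.6321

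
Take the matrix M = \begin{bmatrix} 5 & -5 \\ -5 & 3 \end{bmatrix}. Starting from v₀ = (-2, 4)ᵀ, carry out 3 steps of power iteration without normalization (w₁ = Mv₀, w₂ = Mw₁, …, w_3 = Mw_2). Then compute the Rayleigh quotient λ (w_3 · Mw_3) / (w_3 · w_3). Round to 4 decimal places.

w1 = Mv₀ = (-30, 22)
w2 = Mw1 = (-260, 216)
w3 = Mw2 = (-2380, 1948)
Mw3 = (-21640, 17744)
w3·Mw3 = (-2380)·(-21640) + 1948·17744 = 86068512; w3·w3 = (-2380)·(-2380) + 1948·1948 = 9459104
λ ≈ 86068512/9459104 = 9.0990

9.0990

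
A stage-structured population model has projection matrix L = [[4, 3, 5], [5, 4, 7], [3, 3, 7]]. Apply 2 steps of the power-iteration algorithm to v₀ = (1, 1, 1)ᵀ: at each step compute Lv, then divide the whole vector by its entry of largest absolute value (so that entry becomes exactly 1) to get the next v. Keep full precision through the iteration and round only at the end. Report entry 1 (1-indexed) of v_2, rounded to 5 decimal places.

Lv0 = (12.000000, 16.000000, 13.000000); divide by 16.000000 → v1 = (0.750000, 1.000000, 0.812500)
Lv1 = (10.062500, 13.437500, 10.937500); divide by 13.437500 → v2 = (0.748837, 1.000000, 0.813953)
Requested entry of v2: 161/215 = 0.74884

0.74884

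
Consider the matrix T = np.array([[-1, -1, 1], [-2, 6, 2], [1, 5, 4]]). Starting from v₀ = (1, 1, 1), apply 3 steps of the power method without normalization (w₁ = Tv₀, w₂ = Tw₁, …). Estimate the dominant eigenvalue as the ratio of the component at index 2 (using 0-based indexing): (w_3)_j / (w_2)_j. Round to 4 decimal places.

8.2754

w1 = Tv₀ = ((-1)·1 + (-1)·1 + 1·1; (-2)·1 + 6·1 + 2·1; 1·1 + 5·1 + 4·1) = (-1, 6, 10)
w2 = Tw1 = ((-1)·(-1) + (-1)·6 + 1·10; (-2)·(-1) + 6·6 + 2·10; 1·(-1) + 5·6 + 4·10) = (5, 58, 69)
w3 = Tw2 = (6, 476, 571)
Ratio at component: 571 / 69 = 8.2754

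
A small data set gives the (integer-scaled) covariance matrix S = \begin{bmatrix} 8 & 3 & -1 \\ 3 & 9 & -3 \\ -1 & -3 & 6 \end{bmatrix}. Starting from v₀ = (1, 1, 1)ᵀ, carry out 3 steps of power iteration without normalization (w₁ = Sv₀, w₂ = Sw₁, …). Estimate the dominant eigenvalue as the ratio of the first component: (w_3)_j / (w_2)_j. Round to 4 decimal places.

w1 = Sv₀ = (8·1 + 3·1 + (-1)·1; 3·1 + 9·1 + (-3)·1; (-1)·1 + (-3)·1 + 6·1) = (10, 9, 2)
w2 = Sw1 = (8·10 + 3·9 + (-1)·2; 3·10 + 9·9 + (-3)·2; (-1)·10 + (-3)·9 + 6·2) = (105, 105, -25)
w3 = Sw2 = (1180, 1335, -570)
Ratio at component: 1180 / 105 = 11.2381

11.2381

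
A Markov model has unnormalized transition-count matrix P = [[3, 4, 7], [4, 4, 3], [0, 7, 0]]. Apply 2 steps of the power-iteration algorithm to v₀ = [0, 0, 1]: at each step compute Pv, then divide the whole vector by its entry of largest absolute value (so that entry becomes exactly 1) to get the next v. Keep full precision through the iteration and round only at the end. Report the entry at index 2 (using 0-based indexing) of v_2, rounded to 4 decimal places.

0.5250

Pv0 = (7.00000, 3.00000, 0.00000); divide by 7.00000 → v1 = (1.00000, 0.42857, 0.00000)
Pv1 = (4.71429, 5.71429, 3.00000); divide by 5.71429 → v2 = (0.82500, 1.00000, 0.52500)
Requested entry of v2: 21/40 = 0.5250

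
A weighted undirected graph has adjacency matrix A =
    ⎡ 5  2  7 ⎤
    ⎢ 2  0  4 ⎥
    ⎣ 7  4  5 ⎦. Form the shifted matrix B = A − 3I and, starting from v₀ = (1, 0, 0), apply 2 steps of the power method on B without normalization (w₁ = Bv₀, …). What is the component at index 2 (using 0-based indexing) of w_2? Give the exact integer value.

B = A − 3I has rows (2, 2, 7); (2, -3, 4); (7, 4, 2)
w1 = Bv₀ = (2, 2, 7)
w2 = Bw1 = (57, 26, 36)
Requested component of w2: 36

36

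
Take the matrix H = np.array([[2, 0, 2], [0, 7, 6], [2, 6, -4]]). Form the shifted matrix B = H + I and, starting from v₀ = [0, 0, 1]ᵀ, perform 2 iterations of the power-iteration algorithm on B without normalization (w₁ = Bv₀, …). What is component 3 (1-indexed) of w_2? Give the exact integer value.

B = H + I has rows (3, 0, 2); (0, 8, 6); (2, 6, -3)
w1 = Bv₀ = (3·0 + 0·0 + 2·1; 0·0 + 8·0 + 6·1; 2·0 + 6·0 + (-3)·1) = (2, 6, -3)
w2 = Bw1 = (3·2 + 0·6 + 2·(-3); 0·2 + 8·6 + 6·(-3); 2·2 + 6·6 + (-3)·(-3)) = (0, 30, 49)
Requested component of w2: 49

49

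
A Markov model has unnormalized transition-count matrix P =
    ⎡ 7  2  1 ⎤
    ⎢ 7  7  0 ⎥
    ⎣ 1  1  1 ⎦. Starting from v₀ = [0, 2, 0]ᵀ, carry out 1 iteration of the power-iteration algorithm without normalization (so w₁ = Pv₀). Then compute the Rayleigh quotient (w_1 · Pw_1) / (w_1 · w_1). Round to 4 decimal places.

w1 = Pv₀ = (7·0 + 2·2 + 1·0; 7·0 + 7·2 + 0·0; 1·0 + 1·2 + 1·0) = (4, 14, 2)
Pw1 = (58, 126, 20)
w1·Pw1 = 4·58 + 14·126 + 2·20 = 2036; w1·w1 = 4·4 + 14·14 + 2·2 = 216
λ ≈ 2036/216 = 9.4259

9.4259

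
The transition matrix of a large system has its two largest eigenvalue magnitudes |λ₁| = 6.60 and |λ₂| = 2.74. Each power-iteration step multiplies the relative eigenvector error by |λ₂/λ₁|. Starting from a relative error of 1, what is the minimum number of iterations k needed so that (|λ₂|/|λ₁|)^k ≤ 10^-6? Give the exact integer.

16

|λ₂/λ₁| = 2.74/6.60 = 0.41515
Need k ≥ ln(10^-6) / ln(0.41515) = -13.8155 / -0.8791 ≈ 15.715
Smallest integer k satisfying the bound: 16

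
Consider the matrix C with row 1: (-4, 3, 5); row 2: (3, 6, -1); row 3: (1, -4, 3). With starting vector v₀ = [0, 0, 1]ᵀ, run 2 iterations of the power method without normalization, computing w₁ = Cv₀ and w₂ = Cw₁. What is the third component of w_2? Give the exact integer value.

w1 = Cv₀ = (5, -1, 3)
w2 = Cw1 = (-8, 6, 18)
The requested component of w2 is 18.

18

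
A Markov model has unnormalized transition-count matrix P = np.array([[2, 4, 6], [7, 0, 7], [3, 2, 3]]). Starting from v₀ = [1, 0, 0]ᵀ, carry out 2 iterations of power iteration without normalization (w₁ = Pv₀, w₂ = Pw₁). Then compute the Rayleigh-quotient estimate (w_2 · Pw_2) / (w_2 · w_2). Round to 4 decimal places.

w1 = Pv₀ = (2, 7, 3)
w2 = Pw1 = (50, 35, 29)
Pw2 = (414, 553, 307)
w2·Pw2 = 50·414 + 35·553 + 29·307 = 48958; w2·w2 = 50·50 + 35·35 + 29·29 = 4566
λ ≈ 48958/4566 = 10.7223

10.7223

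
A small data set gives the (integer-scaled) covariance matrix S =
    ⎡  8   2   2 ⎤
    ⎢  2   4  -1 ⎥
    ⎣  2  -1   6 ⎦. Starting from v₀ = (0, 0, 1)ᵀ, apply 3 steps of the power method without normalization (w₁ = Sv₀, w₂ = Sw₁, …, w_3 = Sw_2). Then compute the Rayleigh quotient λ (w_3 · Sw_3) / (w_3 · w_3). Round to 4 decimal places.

w1 = Sv₀ = (2, -1, 6)
w2 = Sw1 = (26, -6, 41)
w3 = Sw2 = (278, -13, 304)
Sw3 = (2806, 200, 2393)
w3·Sw3 = 278·2806 + (-13)·200 + 304·2393 = 1504940; w3·w3 = 278·278 + (-13)·(-13) + 304·304 = 169869
λ ≈ 1504940/169869 = 8.8594

8.8594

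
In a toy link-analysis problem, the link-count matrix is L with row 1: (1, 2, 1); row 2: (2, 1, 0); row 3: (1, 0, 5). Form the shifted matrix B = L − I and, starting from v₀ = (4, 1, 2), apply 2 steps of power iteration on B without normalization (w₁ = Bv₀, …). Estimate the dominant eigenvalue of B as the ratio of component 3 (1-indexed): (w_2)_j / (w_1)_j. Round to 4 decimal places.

B = L − I has rows (0, 2, 1); (2, 0, 0); (1, 0, 4)
w1 = Bv₀ = (4, 8, 12)
w2 = Bw1 = (28, 8, 52)
Ratio: 52/12 = 4.3333

4.3333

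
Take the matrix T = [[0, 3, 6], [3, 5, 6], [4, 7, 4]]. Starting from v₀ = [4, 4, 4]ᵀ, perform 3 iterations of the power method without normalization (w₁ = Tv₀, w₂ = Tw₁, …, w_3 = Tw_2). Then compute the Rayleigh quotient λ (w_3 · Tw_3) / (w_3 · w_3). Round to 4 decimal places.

λ ≈ 13.3567

w1 = Tv₀ = (0·4 + 3·4 + 6·4; 3·4 + 5·4 + 6·4; 4·4 + 7·4 + 4·4) = (36, 56, 60)
w2 = Tw1 = (0·36 + 3·56 + 6·60; 3·36 + 5·56 + 6·60; 4·36 + 7·56 + 4·60) = (528, 748, 776)
w3 = Tw2 = (6900, 9980, 10452)
Tw3 = (92652, 133312, 139268)
w3·Tw3 = 6900·92652 + 9980·133312 + 10452·139268 = 3425381696; w3·w3 = 6900·6900 + 9980·9980 + 10452·10452 = 256454704
λ ≈ 3425381696/256454704 = 13.3567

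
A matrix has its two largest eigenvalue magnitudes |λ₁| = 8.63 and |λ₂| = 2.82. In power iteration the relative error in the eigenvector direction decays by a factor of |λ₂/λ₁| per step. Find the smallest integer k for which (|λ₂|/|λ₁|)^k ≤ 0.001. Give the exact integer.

7

|λ₂/λ₁| = 2.82/8.63 = 0.32677
Need k ≥ ln(0.001) / ln(0.32677) = -6.9078 / -1.1185 ≈ 6.176
Smallest integer k satisfying the bound: 7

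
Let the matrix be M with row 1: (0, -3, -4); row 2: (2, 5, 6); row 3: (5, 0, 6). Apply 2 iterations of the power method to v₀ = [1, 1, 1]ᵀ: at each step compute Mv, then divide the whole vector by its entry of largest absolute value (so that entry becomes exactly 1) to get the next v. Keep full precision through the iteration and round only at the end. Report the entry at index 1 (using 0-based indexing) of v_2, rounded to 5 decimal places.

1.00000

Mv0 = (-7.000000, 13.000000, 11.000000); divide by 13.000000 → v1 = (-0.538462, 1.000000, 0.846154)
Mv1 = (-6.384615, 9.000000, 2.384615); divide by 9.000000 → v2 = (-0.709402, 1.000000, 0.264957)
Requested entry of v2: 117/117 = 1.00000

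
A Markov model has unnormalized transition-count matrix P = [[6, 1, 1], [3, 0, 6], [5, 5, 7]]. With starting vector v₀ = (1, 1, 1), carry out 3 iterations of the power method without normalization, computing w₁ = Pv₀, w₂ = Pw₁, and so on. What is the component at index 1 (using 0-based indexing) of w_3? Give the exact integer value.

w1 = Pv₀ = (8, 9, 17)
w2 = Pw1 = (74, 126, 204)
w3 = Pw2 = (774, 1446, 2428)
The requested component of w3 is 1446.

1446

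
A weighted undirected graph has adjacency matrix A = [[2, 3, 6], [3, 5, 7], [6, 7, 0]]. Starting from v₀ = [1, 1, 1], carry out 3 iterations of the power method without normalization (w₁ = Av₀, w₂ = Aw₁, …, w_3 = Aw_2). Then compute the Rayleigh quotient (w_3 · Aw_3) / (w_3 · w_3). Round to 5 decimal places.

13.20988

w1 = Av₀ = (11, 15, 13)
w2 = Aw1 = (145, 199, 171)
w3 = Aw2 = (1913, 2627, 2263)
Aw3 = (25285, 34715, 29867)
w3·Aw3 = 1913·25285 + 2627·34715 + 2263·29867 = 207155531; w3·w3 = 1913·1913 + 2627·2627 + 2263·2263 = 15681867
λ ≈ 207155531/15681867 = 13.20988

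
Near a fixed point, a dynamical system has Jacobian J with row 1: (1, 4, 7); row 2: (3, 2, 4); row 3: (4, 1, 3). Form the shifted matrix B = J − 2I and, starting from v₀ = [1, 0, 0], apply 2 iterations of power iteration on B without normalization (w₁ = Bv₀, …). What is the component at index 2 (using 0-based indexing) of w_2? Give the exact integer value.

3

B = J − 2I has rows (-1, 4, 7); (3, 0, 4); (4, 1, 1)
w1 = Bv₀ = ((-1)·1 + 4·0 + 7·0; 3·1 + 0·0 + 4·0; 4·1 + 1·0 + 1·0) = (-1, 3, 4)
w2 = Bw1 = ((-1)·(-1) + 4·3 + 7·4; 3·(-1) + 0·3 + 4·4; 4·(-1) + 1·3 + 1·4) = (41, 13, 3)
Requested component of w2: 3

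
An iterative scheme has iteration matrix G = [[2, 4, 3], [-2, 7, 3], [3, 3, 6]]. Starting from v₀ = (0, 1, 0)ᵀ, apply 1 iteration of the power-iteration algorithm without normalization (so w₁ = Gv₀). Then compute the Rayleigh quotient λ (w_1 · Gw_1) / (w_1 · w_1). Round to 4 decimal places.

w1 = Gv₀ = (2·0 + 4·1 + 3·0; (-2)·0 + 7·1 + 3·0; 3·0 + 3·1 + 6·0) = (4, 7, 3)
Gw1 = (45, 50, 51)
w1·Gw1 = 4·45 + 7·50 + 3·51 = 683; w1·w1 = 4·4 + 7·7 + 3·3 = 74
λ ≈ 683/74 = 9.2297

9.2297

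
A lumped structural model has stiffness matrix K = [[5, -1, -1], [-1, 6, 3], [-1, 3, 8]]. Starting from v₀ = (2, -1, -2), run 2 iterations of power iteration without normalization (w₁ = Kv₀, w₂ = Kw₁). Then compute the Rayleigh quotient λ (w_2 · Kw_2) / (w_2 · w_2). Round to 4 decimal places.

w1 = Kv₀ = (5·2 + (-1)·(-1) + (-1)·(-2); (-1)·2 + 6·(-1) + 3·(-2); (-1)·2 + 3·(-1) + 8·(-2)) = (13, -14, -21)
w2 = Kw1 = (5·13 + (-1)·(-14) + (-1)·(-21); (-1)·13 + 6·(-14) + 3·(-21); (-1)·13 + 3·(-14) + 8·(-21)) = (100, -160, -223)
Kw2 = (883, -1729, -2364)
w2·Kw2 = 100·883 + (-160)·(-1729) + (-223)·(-2364) = 892112; w2·w2 = 100·100 + (-160)·(-160) + (-223)·(-223) = 85329
λ ≈ 892112/85329 = 10.4550

λ ≈ 10.4550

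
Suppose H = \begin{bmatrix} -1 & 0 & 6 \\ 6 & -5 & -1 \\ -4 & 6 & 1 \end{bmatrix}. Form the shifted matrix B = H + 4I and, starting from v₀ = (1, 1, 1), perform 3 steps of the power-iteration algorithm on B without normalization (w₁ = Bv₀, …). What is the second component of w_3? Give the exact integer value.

348

B = H + 4I has rows (3, 0, 6); (6, -1, -1); (-4, 6, 5)
w1 = Bv₀ = (9, 4, 7)
w2 = Bw1 = (69, 43, 23)
w3 = Bw2 = (345, 348, 97)
Requested component of w3: 348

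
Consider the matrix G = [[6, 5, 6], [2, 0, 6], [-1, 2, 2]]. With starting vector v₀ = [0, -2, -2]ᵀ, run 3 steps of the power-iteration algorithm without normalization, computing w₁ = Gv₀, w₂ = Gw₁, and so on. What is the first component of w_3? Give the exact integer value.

-2008

w1 = Gv₀ = (6·0 + 5·(-2) + 6·(-2); 2·0 + 0·(-2) + 6·(-2); (-1)·0 + 2·(-2) + 2·(-2)) = (-22, -12, -8)
w2 = Gw1 = (6·(-22) + 5·(-12) + 6·(-8); 2·(-22) + 0·(-12) + 6·(-8); (-1)·(-22) + 2·(-12) + 2·(-8)) = (-240, -92, -18)
w3 = Gw2 = (-2008, -588, 20)
The requested component of w3 is -2008.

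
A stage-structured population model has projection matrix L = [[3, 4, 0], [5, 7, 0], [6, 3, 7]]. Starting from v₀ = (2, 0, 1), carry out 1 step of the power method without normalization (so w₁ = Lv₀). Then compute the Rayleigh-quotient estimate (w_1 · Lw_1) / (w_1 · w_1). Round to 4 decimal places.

w1 = Lv₀ = (3·2 + 4·0 + 0·1; 5·2 + 7·0 + 0·1; 6·2 + 3·0 + 7·1) = (6, 10, 19)
Lw1 = (58, 100, 199)
w1·Lw1 = 6·58 + 10·100 + 19·199 = 5129; w1·w1 = 6·6 + 10·10 + 19·19 = 497
λ ≈ 5129/497 = 10.3199

λ ≈ 10.3199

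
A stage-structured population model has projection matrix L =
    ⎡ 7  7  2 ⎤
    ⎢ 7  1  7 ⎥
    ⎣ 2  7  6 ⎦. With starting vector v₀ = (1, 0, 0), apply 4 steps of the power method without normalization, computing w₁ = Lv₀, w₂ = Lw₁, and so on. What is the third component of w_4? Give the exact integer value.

w1 = Lv₀ = (7·1 + 7·0 + 2·0; 7·1 + 1·0 + 7·0; 2·1 + 7·0 + 6·0) = (7, 7, 2)
w2 = Lw1 = (7·7 + 7·7 + 2·2; 7·7 + 1·7 + 7·2; 2·7 + 7·7 + 6·2) = (102, 70, 75)
w3 = Lw2 = (1354, 1309, 1144)
w4 = Lw3 = (20929, 18795, 18735)
The requested component of w4 is 18735.

18735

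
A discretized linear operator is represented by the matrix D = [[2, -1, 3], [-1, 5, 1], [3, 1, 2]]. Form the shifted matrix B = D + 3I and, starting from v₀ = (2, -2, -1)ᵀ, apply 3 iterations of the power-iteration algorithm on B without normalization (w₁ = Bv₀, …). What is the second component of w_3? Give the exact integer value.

B = D + 3I has rows (5, -1, 3); (-1, 8, 1); (3, 1, 5)
w1 = Bv₀ = (5·2 + (-1)·(-2) + 3·(-1); (-1)·2 + 8·(-2) + 1·(-1); 3·2 + 1·(-2) + 5·(-1)) = (9, -19, -1)
w2 = Bw1 = (5·9 + (-1)·(-19) + 3·(-1); (-1)·9 + 8·(-19) + 1·(-1); 3·9 + 1·(-19) + 5·(-1)) = (61, -162, 3)
w3 = Bw2 = (476, -1354, 36)
Requested component of w3: -1354

-1354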